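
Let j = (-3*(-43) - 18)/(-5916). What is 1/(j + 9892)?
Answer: 1972/19506987 ≈ 0.00010109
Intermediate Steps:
j = -37/1972 (j = (129 - 18)*(-1/5916) = 111*(-1/5916) = -37/1972 ≈ -0.018763)
1/(j + 9892) = 1/(-37/1972 + 9892) = 1/(19506987/1972) = 1972/19506987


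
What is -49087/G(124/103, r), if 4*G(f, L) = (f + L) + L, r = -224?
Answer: 5055961/11505 ≈ 439.46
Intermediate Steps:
G(f, L) = L/2 + f/4 (G(f, L) = ((f + L) + L)/4 = ((L + f) + L)/4 = (f + 2*L)/4 = L/2 + f/4)
-49087/G(124/103, r) = -49087/((½)*(-224) + (124/103)/4) = -49087/(-112 + (124*(1/103))/4) = -49087/(-112 + (¼)*(124/103)) = -49087/(-112 + 31/103) = -49087/(-11505/103) = -49087*(-103/11505) = 5055961/11505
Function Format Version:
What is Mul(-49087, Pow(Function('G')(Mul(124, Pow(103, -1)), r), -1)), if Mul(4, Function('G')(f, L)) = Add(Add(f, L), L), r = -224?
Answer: Rational(5055961, 11505) ≈ 439.46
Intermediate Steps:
Function('G')(f, L) = Add(Mul(Rational(1, 2), L), Mul(Rational(1, 4), f)) (Function('G')(f, L) = Mul(Rational(1, 4), Add(Add(f, L), L)) = Mul(Rational(1, 4), Add(Add(L, f), L)) = Mul(Rational(1, 4), Add(f, Mul(2, L))) = Add(Mul(Rational(1, 2), L), Mul(Rational(1, 4), f)))
Mul(-49087, Pow(Function('G')(Mul(124, Pow(103, -1)), r), -1)) = Mul(-49087, Pow(Add(Mul(Rational(1, 2), -224), Mul(Rational(1, 4), Mul(124, Pow(103, -1)))), -1)) = Mul(-49087, Pow(Add(-112, Mul(Rational(1, 4), Mul(124, Rational(1, 103)))), -1)) = Mul(-49087, Pow(Add(-112, Mul(Rational(1, 4), Rational(124, 103))), -1)) = Mul(-49087, Pow(Add(-112, Rational(31, 103)), -1)) = Mul(-49087, Pow(Rational(-11505, 103), -1)) = Mul(-49087, Rational(-103, 11505)) = Rational(5055961, 11505)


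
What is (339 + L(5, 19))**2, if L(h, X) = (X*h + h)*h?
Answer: 703921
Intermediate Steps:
L(h, X) = h*(h + X*h) (L(h, X) = (h + X*h)*h = h*(h + X*h))
(339 + L(5, 19))**2 = (339 + 5**2*(1 + 19))**2 = (339 + 25*20)**2 = (339 + 500)**2 = 839**2 = 703921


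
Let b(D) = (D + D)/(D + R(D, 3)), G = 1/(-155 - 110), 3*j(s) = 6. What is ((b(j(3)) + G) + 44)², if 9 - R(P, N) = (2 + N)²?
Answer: 6574452889/3441025 ≈ 1910.6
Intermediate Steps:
R(P, N) = 9 - (2 + N)²
j(s) = 2 (j(s) = (⅓)*6 = 2)
G = -1/265 (G = 1/(-265) = -1/265 ≈ -0.0037736)
b(D) = 2*D/(-16 + D) (b(D) = (D + D)/(D + (9 - (2 + 3)²)) = (2*D)/(D + (9 - 1*5²)) = (2*D)/(D + (9 - 1*25)) = (2*D)/(D + (9 - 25)) = (2*D)/(D - 16) = (2*D)/(-16 + D) = 2*D/(-16 + D))
((b(j(3)) + G) + 44)² = ((2*2/(-16 + 2) - 1/265) + 44)² = ((2*2/(-14) - 1/265) + 44)² = ((2*2*(-1/14) - 1/265) + 44)² = ((-2/7 - 1/265) + 44)² = (-537/1855 + 44)² = (81083/1855)² = 6574452889/3441025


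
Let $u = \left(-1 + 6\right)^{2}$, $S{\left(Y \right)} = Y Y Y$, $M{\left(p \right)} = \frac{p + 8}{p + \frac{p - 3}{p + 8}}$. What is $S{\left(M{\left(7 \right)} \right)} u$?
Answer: $\frac{284765625}{1295029} \approx 219.89$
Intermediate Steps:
$M{\left(p \right)} = \frac{8 + p}{p + \frac{-3 + p}{8 + p}}$
$S{\left(Y \right)} = Y^{3}$ ($S{\left(Y \right)} = Y^{2} Y = Y^{3}$)
$u = 25$ ($u = 5^{2} = 25$)
$S{\left(M{\left(7 \right)} \right)} u = \left(\frac{\left(8 + 7\right)^{2}}{-3 + 7^{2} + 9 \cdot 7}\right)^{3} \cdot 25 = \left(\frac{15^{2}}{-3 + 49 + 63}\right)^{3} \cdot 25 = \left(\frac{225}{109}\right)^{3} \cdot 25 = \frac{11390625}{1295029} \cdot 25 = \frac{284765625}{1295029}$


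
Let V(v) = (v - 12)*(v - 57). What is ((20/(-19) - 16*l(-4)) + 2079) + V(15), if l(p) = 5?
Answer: 35567/19 ≈ 1871.9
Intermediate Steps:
V(v) = (-57 + v)*(-12 + v) (V(v) = (-12 + v)*(-57 + v) = (-57 + v)*(-12 + v))
((20/(-19) - 16*l(-4)) + 2079) + V(15) = ((20/(-19) - 16*5) + 2079) + (684 + 15² - 69*15) = ((20*(-1/19) - 80) + 2079) + (684 + 225 - 1035) = ((-20/19 - 80) + 2079) - 126 = (-1540/19 + 2079) - 126 = 37961/19 - 126 = 35567/19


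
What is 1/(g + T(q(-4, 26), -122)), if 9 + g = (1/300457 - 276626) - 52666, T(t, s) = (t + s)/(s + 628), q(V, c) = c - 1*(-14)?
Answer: -76015621/25032032329405 ≈ -3.0367e-6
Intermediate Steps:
q(V, c) = 14 + c (q(V, c) = c + 14 = 14 + c)
T(t, s) = (s + t)/(628 + s)
g = -98940790556/300457 (g = -9 + ((1/300457 - 276626) - 52666) = -9 + (-83114218081/300457 - 52666) = -9 - 98938086443/300457 = -98940790556/300457 ≈ -3.2930e+5)
1/(g + T(q(-4, 26), -122)) = 1/(-98940790556/300457 + (-122 + (14 + 26))/(628 - 122)) = 1/(-98940790556/300457 + (-122 + 40)/506) = 1/(-98940790556/300457 + (1/506)*(-82)) = 1/(-98940790556/300457 - 41/253) = 1/(-25032032329405/76015621) = -76015621/25032032329405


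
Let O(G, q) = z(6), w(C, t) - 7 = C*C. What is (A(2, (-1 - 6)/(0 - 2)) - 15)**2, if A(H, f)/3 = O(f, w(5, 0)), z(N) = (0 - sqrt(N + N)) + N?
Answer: 117 - 36*sqrt(3) ≈ 54.646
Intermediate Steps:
z(N) = N - sqrt(2)*sqrt(N) (z(N) = (0 - sqrt(2*N)) + N = (0 - sqrt(2)*sqrt(N)) + N = -sqrt(2)*sqrt(N) + N = N - sqrt(2)*sqrt(N))
w(C, t) = 7 + C**2 (w(C, t) = 7 + C*C = 7 + C**2)
O(G, q) = 6 - 2*sqrt(3) (O(G, q) = 6 - sqrt(2)*sqrt(6) = 6 - 2*sqrt(3))
A(H, f) = 18 - 6*sqrt(3) (A(H, f) = 3*(6 - 2*sqrt(3)) = 18 - 6*sqrt(3))
(A(2, (-1 - 6)/(0 - 2)) - 15)**2 = ((18 - 6*sqrt(3)) - 15)**2 = (3 - 6*sqrt(3))**2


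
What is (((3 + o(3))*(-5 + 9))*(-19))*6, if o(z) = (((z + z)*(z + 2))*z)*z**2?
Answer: -370728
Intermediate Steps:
o(z) = 2*z**4*(2 + z) (o(z) = (((2*z)*(2 + z))*z)*z**2 = ((2*z*(2 + z))*z)*z**2 = (2*z**2*(2 + z))*z**2 = 2*z**4*(2 + z))
(((3 + o(3))*(-5 + 9))*(-19))*6 = (((3 + 2*3**4*(2 + 3))*(-5 + 9))*(-19))*6 = (((3 + 2*81*5)*4)*(-19))*6 = (((3 + 810)*4)*(-19))*6 = ((813*4)*(-19))*6 = (3252*(-19))*6 = -61788*6 = -370728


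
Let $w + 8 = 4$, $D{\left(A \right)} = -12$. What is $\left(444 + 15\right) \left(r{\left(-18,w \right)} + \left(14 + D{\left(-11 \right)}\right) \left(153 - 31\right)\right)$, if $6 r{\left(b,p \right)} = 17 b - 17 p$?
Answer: $93789$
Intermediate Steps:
$w = -4$ ($w = -8 + 4 = -4$)
$r{\left(b,p \right)} = - \frac{17 p}{6} + \frac{17 b}{6}$ ($r{\left(b,p \right)} = \frac{17 b - 17 p}{6} = \frac{- 17 p + 17 b}{6} = - \frac{17 p}{6} + \frac{17 b}{6}$)
$\left(444 + 15\right) \left(r{\left(-18,w \right)} + \left(14 + D{\left(-11 \right)}\right) \left(153 - 31\right)\right) = \left(444 + 15\right) \left(\left(\left(- \frac{17}{6}\right) \left(-4\right) + \frac{17}{6} \left(-18\right)\right) + \left(14 - 12\right) \left(153 - 31\right)\right) = 459 \left(\left(\frac{34}{3} - 51\right) + 2 \cdot 122\right) = 459 \left(- \frac{119}{3} + 244\right) = 459 \cdot \frac{613}{3} = 93789$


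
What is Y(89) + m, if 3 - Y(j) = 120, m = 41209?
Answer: 41092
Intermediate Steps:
Y(j) = -117 (Y(j) = 3 - 1*120 = 3 - 120 = -117)
Y(89) + m = -117 + 41209 = 41092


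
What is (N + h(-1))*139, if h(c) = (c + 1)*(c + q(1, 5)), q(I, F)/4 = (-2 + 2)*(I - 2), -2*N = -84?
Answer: 5838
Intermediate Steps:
N = 42 (N = -1/2*(-84) = 42)
q(I, F) = 0 (q(I, F) = 4*((-2 + 2)*(I - 2)) = 4*(0*(-2 + I)) = 4*0 = 0)
h(c) = c*(1 + c) (h(c) = (c + 1)*(c + 0) = (1 + c)*c = c*(1 + c))
(N + h(-1))*139 = (42 - (1 - 1))*139 = (42 - 1*0)*139 = (42 + 0)*139 = 42*139 = 5838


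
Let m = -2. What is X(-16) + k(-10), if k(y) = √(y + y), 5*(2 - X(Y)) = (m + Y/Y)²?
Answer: 9/5 + 2*I*√5 ≈ 1.8 + 4.4721*I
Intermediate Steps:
X(Y) = 9/5 (X(Y) = 2 - (-2 + Y/Y)²/5 = 2 - (-2 + 1)²/5 = 2 - ⅕*(-1)² = 2 - ⅕*1 = 2 - ⅕ = 9/5)
k(y) = √2*√y (k(y) = √(2*y) = √2*√y)
X(-16) + k(-10) = 9/5 + √2*√(-10) = 9/5 + √2*(I*√10) = 9/5 + 2*I*√5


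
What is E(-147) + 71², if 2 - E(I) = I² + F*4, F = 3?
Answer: -16578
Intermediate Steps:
E(I) = -10 - I² (E(I) = 2 - (I² + 3*4) = 2 - (I² + 12) = 2 - (12 + I²) = 2 + (-12 - I²) = -10 - I²)
E(-147) + 71² = (-10 - 1*(-147)²) + 71² = (-10 - 1*21609) + 5041 = (-10 - 21609) + 5041 = -21619 + 5041 = -16578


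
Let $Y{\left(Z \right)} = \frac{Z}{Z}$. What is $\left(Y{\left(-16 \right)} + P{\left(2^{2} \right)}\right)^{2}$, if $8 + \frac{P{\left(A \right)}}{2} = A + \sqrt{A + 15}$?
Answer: $125 - 28 \sqrt{19} \approx 2.9508$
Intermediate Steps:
$Y{\left(Z \right)} = 1$
$P{\left(A \right)} = -16 + 2 A + 2 \sqrt{15 + A}$ ($P{\left(A \right)} = -16 + 2 \left(A + \sqrt{A + 15}\right) = -16 + 2 \left(A + \sqrt{15 + A}\right) = -16 + \left(2 A + 2 \sqrt{15 + A}\right) = -16 + 2 A + 2 \sqrt{15 + A}$)
$\left(Y{\left(-16 \right)} + P{\left(2^{2} \right)}\right)^{2} = \left(1 + \left(-16 + 2 \cdot 2^{2} + 2 \sqrt{15 + 2^{2}}\right)\right)^{2} = \left(1 + \left(-16 + 2 \cdot 4 + 2 \sqrt{15 + 4}\right)\right)^{2} = \left(1 + \left(-16 + 8 + 2 \sqrt{19}\right)\right)^{2} = \left(1 - \left(8 - 2 \sqrt{19}\right)\right)^{2} = \left(-7 + 2 \sqrt{19}\right)^{2}$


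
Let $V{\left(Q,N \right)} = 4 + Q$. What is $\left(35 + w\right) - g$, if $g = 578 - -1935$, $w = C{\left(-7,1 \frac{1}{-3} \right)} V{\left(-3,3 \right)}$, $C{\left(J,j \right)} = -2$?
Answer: $-2480$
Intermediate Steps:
$w = -2$ ($w = - 2 \left(4 - 3\right) = \left(-2\right) 1 = -2$)
$g = 2513$ ($g = 578 + 1935 = 2513$)
$\left(35 + w\right) - g = \left(35 - 2\right) - 2513 = 33 - 2513 = -2480$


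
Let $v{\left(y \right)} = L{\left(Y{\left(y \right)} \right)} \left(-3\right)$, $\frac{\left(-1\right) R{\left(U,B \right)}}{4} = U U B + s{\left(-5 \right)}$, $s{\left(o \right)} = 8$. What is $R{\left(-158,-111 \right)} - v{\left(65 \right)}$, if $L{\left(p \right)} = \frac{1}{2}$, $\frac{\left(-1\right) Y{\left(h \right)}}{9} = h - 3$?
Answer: $\frac{22167971}{2} \approx 1.1084 \cdot 10^{7}$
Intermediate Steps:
$Y{\left(h \right)} = 27 - 9 h$ ($Y{\left(h \right)} = - 9 \left(h - 3\right) = - 9 \left(-3 + h\right) = 27 - 9 h$)
$L{\left(p \right)} = \frac{1}{2}$
$R{\left(U,B \right)} = -32 - 4 B U^{2}$ ($R{\left(U,B \right)} = - 4 \left(U U B + 8\right) = - 4 \left(U^{2} B + 8\right) = - 4 \left(B U^{2} + 8\right) = - 4 \left(8 + B U^{2}\right) = -32 - 4 B U^{2}$)
$v{\left(y \right)} = - \frac{3}{2}$ ($v{\left(y \right)} = \frac{1}{2} \left(-3\right) = - \frac{3}{2}$)
$R{\left(-158,-111 \right)} - v{\left(65 \right)} = \left(-32 - - 444 \left(-158\right)^{2}\right) - - \frac{3}{2} = \left(-32 - \left(-444\right) 24964\right) + \frac{3}{2} = \left(-32 + 11084016\right) + \frac{3}{2} = 11083984 + \frac{3}{2} = \frac{22167971}{2}$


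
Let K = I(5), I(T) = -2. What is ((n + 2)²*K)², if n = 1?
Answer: 324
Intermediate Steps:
K = -2
((n + 2)²*K)² = ((1 + 2)²*(-2))² = (3²*(-2))² = (9*(-2))² = (-18)² = 324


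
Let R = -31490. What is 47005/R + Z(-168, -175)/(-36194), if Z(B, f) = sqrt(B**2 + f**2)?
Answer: -9401/6298 - 7*sqrt(1201)/36194 ≈ -1.4994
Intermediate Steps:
47005/R + Z(-168, -175)/(-36194) = 47005/(-31490) + sqrt((-168)**2 + (-175)**2)/(-36194) = 47005*(-1/31490) + sqrt(28224 + 30625)*(-1/36194) = -9401/6298 + sqrt(58849)*(-1/36194) = -9401/6298 + (7*sqrt(1201))*(-1/36194) = -9401/6298 - 7*sqrt(1201)/36194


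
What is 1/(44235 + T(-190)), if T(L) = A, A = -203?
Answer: 1/44032 ≈ 2.2711e-5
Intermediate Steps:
T(L) = -203
1/(44235 + T(-190)) = 1/(44235 - 203) = 1/44032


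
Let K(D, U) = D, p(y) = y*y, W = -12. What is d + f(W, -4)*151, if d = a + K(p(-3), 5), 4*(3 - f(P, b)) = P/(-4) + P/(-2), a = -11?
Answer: 445/4 ≈ 111.25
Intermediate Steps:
p(y) = y²
f(P, b) = 3 + 3*P/16 (f(P, b) = 3 - (P/(-4) + P/(-2))/4 = 3 - (P*(-¼) + P*(-½))/4 = 3 - (-P/4 - P/2)/4 = 3 - (-3)*P/16 = 3 + 3*P/16)
d = -2 (d = -11 + (-3)² = -11 + 9 = -2)
d + f(W, -4)*151 = -2 + (3 + (3/16)*(-12))*151 = -2 + (3 - 9/4)*151 = -2 + (¾)*151 = -2 + 453/4 = 445/4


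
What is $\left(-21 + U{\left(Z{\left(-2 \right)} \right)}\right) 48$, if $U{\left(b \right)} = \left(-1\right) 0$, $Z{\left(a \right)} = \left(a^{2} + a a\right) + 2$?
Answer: $-1008$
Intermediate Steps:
$Z{\left(a \right)} = 2 + 2 a^{2}$ ($Z{\left(a \right)} = \left(a^{2} + a^{2}\right) + 2 = 2 a^{2} + 2 = 2 + 2 a^{2}$)
$U{\left(b \right)} = 0$
$\left(-21 + U{\left(Z{\left(-2 \right)} \right)}\right) 48 = \left(-21 + 0\right) 48 = \left(-21\right) 48 = -1008$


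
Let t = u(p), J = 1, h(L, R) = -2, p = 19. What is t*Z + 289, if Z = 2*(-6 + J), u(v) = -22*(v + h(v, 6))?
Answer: 4029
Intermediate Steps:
u(v) = 44 - 22*v (u(v) = -22*(v - 2) = -22*(-2 + v) = 44 - 22*v)
Z = -10 (Z = 2*(-6 + 1) = 2*(-5) = -10)
t = -374 (t = 44 - 22*19 = 44 - 418 = -374)
t*Z + 289 = -374*(-10) + 289 = 3740 + 289 = 4029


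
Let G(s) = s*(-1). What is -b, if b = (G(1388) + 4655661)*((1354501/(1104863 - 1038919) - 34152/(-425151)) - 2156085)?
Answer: 93780126719330247998191/9345385848 ≈ 1.0035e+13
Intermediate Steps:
G(s) = -s
b = -93780126719330247998191/9345385848 (b = (-1*1388 + 4655661)*((1354501/(1104863 - 1038919) - 34152/(-425151)) - 2156085) = (-1388 + 4655661)*((1354501/65944 - 34152*(-1/425151)) - 2156085) = 4654273*((1354501*(1/65944) + 11384/141717) - 2156085) = 4654273*((1354501/65944 + 11384/141717) - 2156085) = 4654273*(192706524713/9345385848 - 2156085) = 4654273*(-20149253539560367/9345385848) = -93780126719330247998191/9345385848 ≈ -1.0035e+13)
-b = -1*(-93780126719330247998191/9345385848) = 93780126719330247998191/9345385848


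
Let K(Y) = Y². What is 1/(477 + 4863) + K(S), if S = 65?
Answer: 22561501/5340 ≈ 4225.0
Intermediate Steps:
1/(477 + 4863) + K(S) = 1/(477 + 4863) + 65² = 1/5340 + 4225 = 22561501/5340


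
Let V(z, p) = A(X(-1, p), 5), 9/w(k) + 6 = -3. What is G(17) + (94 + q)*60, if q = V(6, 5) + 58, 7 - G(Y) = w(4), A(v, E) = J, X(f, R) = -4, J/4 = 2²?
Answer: 10088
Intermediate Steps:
w(k) = -1 (w(k) = 9/(-6 - 3) = 9/(-9) = 9*(-⅑) = -1)
J = 16 (J = 4*2² = 4*4 = 16)
A(v, E) = 16
G(Y) = 8 (G(Y) = 7 - 1*(-1) = 7 + 1 = 8)
V(z, p) = 16
q = 74 (q = 16 + 58 = 74)
G(17) + (94 + q)*60 = 8 + (94 + 74)*60 = 8 + 168*60 = 8 + 10080 = 10088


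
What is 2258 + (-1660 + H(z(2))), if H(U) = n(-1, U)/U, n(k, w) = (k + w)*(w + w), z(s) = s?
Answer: 600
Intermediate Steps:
n(k, w) = 2*w*(k + w) (n(k, w) = (k + w)*(2*w) = 2*w*(k + w))
H(U) = -2 + 2*U (H(U) = (2*U*(-1 + U))/U = -2 + 2*U)
2258 + (-1660 + H(z(2))) = 2258 + (-1660 + (-2 + 2*2)) = 2258 + (-1660 + (-2 + 4)) = 2258 + (-1660 + 2) = 2258 - 1658 = 600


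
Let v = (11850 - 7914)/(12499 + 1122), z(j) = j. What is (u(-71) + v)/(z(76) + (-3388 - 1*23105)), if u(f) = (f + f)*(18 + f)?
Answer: -102515582/359825957 ≈ -0.28490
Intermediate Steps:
u(f) = 2*f*(18 + f) (u(f) = (2*f)*(18 + f) = 2*f*(18 + f))
v = 3936/13621 ≈ 0.28897
(u(-71) + v)/(z(76) + (-3388 - 1*23105)) = (2*(-71)*(18 - 71) + 3936/13621)/(76 + (-3388 - 1*23105)) = (2*(-71)*(-53) + 3936/13621)/(76 + (-3388 - 23105)) = (7526 + 3936/13621)/(76 - 26493) = (102515582/13621)/(-26417) = (102515582/13621)*(-1/26417) = -102515582/359825957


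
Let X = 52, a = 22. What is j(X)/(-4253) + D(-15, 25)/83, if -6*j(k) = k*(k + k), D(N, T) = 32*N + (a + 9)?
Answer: -5504359/1058997 ≈ -5.1977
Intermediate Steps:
D(N, T) = 31 + 32*N (D(N, T) = 32*N + (22 + 9) = 32*N + 31 = 31 + 32*N)
j(k) = -k²/3 (j(k) = -k*(k + k)/6 = -k*2*k/6 = -k²/3)
j(X)/(-4253) + D(-15, 25)/83 = -⅓*52²/(-4253) + (31 + 32*(-15))/83 = -⅓*2704*(-1/4253) + (31 - 480)*(1/83) = -2704/3*(-1/4253) - 449*1/83 = 2704/12759 - 449/83 = -5504359/1058997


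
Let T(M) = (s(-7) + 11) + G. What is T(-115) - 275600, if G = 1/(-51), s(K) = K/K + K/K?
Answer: -14054938/51 ≈ -2.7559e+5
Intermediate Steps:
s(K) = 2 (s(K) = 1 + 1 = 2)
G = -1/51 ≈ -0.019608
T(M) = 662/51 (T(M) = (2 + 11) - 1/51 = 13 - 1/51 = 662/51)
T(-115) - 275600 = 662/51 - 275600 = -14054938/51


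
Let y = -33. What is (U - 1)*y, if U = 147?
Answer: -4818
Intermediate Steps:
(U - 1)*y = (147 - 1)*(-33) = 146*(-33) = -4818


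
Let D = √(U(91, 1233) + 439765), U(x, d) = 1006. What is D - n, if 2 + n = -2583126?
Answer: 2583128 + √440771 ≈ 2.5838e+6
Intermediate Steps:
n = -2583128 (n = -2 - 2583126 = -2583128)
D = √440771 (D = √(1006 + 439765) = √440771 ≈ 663.91)
D - n = √440771 - 1*(-2583128) = √440771 + 2583128 = 2583128 + √440771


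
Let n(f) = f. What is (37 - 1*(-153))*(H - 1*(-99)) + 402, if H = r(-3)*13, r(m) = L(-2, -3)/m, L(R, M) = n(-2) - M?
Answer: 55166/3 ≈ 18389.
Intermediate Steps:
L(R, M) = -2 - M
r(m) = 1/m (r(m) = (-2 - 1*(-3))/m = (-2 + 3)/m = 1/m)
H = -13/3 (H = 13/(-3) = -⅓*13 = -13/3 ≈ -4.3333)
(37 - 1*(-153))*(H - 1*(-99)) + 402 = (37 - 1*(-153))*(-13/3 - 1*(-99)) + 402 = (37 + 153)*(-13/3 + 99) + 402 = 190*(284/3) + 402 = 53960/3 + 402 = 55166/3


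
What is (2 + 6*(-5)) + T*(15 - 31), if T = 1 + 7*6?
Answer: -716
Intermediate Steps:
T = 43 (T = 1 + 42 = 43)
(2 + 6*(-5)) + T*(15 - 31) = (2 + 6*(-5)) + 43*(15 - 31) = (2 - 30) + 43*(-16) = -28 - 688 = -716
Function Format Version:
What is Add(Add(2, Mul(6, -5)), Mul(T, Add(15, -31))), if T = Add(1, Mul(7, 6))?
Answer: -716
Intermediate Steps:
T = 43 (T = Add(1, 42) = 43)
Add(Add(2, Mul(6, -5)), Mul(T, Add(15, -31))) = Add(Add(2, Mul(6, -5)), Mul(43, Add(15, -31))) = Add(Add(2, -30), Mul(43, -16)) = Add(-28, -688) = -716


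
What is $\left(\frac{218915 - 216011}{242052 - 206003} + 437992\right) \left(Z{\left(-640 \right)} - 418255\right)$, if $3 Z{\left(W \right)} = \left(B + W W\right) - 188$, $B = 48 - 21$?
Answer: $- \frac{13347001424182912}{108147} \approx -1.2342 \cdot 10^{11}$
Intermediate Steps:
$B = 27$
$Z{\left(W \right)} = - \frac{161}{3} + \frac{W^{2}}{3}$ ($Z{\left(W \right)} = \frac{\left(27 + W W\right) - 188}{3} = \frac{\left(27 + W^{2}\right) - 188}{3} = \frac{-161 + W^{2}}{3} = - \frac{161}{3} + \frac{W^{2}}{3}$)
$\left(\frac{218915 - 216011}{242052 - 206003} + 437992\right) \left(Z{\left(-640 \right)} - 418255\right) = \left(\frac{218915 - 216011}{242052 - 206003} + 437992\right) \left(\left(- \frac{161}{3} + \frac{\left(-640\right)^{2}}{3}\right) - 418255\right) = \left(\frac{2904}{36049} + 437992\right) \left(\left(- \frac{161}{3} + \frac{1}{3} \cdot 409600\right) - 418255\right) = \left(2904 \cdot \frac{1}{36049} + 437992\right) \left(\left(- \frac{161}{3} + \frac{409600}{3}\right) - 418255\right) = \left(\frac{2904}{36049} + 437992\right) \left(\frac{409439}{3} - 418255\right) = \frac{15789176512}{36049} \left(- \frac{845326}{3}\right) = - \frac{13347001424182912}{108147}$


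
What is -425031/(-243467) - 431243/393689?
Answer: 62336589878/95850279763 ≈ 0.65035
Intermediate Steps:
-425031/(-243467) - 431243/393689 = -425031*(-1/243467) - 431243*1/393689 = 425031/243467 - 431243/393689 = 62336589878/95850279763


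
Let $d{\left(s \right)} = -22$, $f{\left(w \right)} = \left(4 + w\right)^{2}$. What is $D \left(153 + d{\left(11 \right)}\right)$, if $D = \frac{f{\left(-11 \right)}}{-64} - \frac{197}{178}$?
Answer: $- \frac{1397115}{5696} \approx -245.28$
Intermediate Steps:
$D = - \frac{10665}{5696}$ ($D = \frac{\left(4 - 11\right)^{2}}{-64} - \frac{197}{178} = \left(-7\right)^{2} \left(- \frac{1}{64}\right) - \frac{197}{178} = 49 \left(- \frac{1}{64}\right) - \frac{197}{178} = - \frac{49}{64} - \frac{197}{178} = - \frac{10665}{5696} \approx -1.8724$)
$D \left(153 + d{\left(11 \right)}\right) = - \frac{10665 \left(153 - 22\right)}{5696} = \left(- \frac{10665}{5696}\right) 131 = - \frac{1397115}{5696}$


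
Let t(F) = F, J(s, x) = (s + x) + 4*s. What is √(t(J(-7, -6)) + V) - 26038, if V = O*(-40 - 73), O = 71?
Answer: -26038 + 24*I*√14 ≈ -26038.0 + 89.8*I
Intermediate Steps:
J(s, x) = x + 5*s
V = -8023 (V = 71*(-40 - 73) = 71*(-113) = -8023)
√(t(J(-7, -6)) + V) - 26038 = √((-6 + 5*(-7)) - 8023) - 26038 = √((-6 - 35) - 8023) - 26038 = √(-41 - 8023) - 26038 = √(-8064) - 26038 = 24*I*√14 - 26038 = -26038 + 24*I*√14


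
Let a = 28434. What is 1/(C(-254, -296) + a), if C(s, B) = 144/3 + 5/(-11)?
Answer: 11/313297 ≈ 3.5110e-5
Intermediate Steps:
C(s, B) = 523/11 (C(s, B) = 144*(1/3) + 5*(-1/11) = 48 - 5/11 = 523/11)
1/(C(-254, -296) + a) = 1/(523/11 + 28434) = 1/(313297/11) = 11/313297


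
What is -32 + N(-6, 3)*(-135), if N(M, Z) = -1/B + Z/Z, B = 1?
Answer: -32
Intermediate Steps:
N(M, Z) = 0 (N(M, Z) = -1/1 + Z/Z = -1*1 + 1 = -1 + 1 = 0)
-32 + N(-6, 3)*(-135) = -32 + 0*(-135) = -32 + 0 = -32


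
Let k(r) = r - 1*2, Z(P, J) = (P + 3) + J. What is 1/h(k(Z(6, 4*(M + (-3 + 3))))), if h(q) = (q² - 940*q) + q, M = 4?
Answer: -1/21068 ≈ -4.7465e-5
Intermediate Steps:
Z(P, J) = 3 + J + P (Z(P, J) = (3 + P) + J = 3 + J + P)
k(r) = -2 + r (k(r) = r - 2 = -2 + r)
h(q) = q² - 939*q
1/h(k(Z(6, 4*(M + (-3 + 3))))) = 1/((-2 + (3 + 4*(4 + (-3 + 3)) + 6))*(-939 + (-2 + (3 + 4*(4 + (-3 + 3)) + 6)))) = 1/((-2 + (3 + 4*(4 + 0) + 6))*(-939 + (-2 + (3 + 4*(4 + 0) + 6)))) = 1/((-2 + (3 + 4*4 + 6))*(-939 + (-2 + (3 + 4*4 + 6)))) = 1/((-2 + (3 + 16 + 6))*(-939 + (-2 + (3 + 16 + 6)))) = 1/((-2 + 25)*(-939 + (-2 + 25))) = 1/(23*(-939 + 23)) = 1/(23*(-916)) = 1/(-21068) = -1/21068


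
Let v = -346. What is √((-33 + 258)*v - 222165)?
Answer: 3*I*√33335 ≈ 547.74*I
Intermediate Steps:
√((-33 + 258)*v - 222165) = √((-33 + 258)*(-346) - 222165) = √(225*(-346) - 222165) = √(-77850 - 222165) = √(-300015) = 3*I*√33335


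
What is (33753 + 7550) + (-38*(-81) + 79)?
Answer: 44460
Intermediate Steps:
(33753 + 7550) + (-38*(-81) + 79) = 41303 + (3078 + 79) = 41303 + 3157 = 44460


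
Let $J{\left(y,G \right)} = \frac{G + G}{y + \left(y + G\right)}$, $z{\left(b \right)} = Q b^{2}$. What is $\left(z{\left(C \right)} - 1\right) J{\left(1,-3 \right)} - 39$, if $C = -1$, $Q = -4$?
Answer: $-69$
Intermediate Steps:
$z{\left(b \right)} = - 4 b^{2}$
$J{\left(y,G \right)} = \frac{2 G}{G + 2 y}$ ($J{\left(y,G \right)} = \frac{2 G}{y + \left(G + y\right)} = \frac{2 G}{G + 2 y}$)
$\left(z{\left(C \right)} - 1\right) J{\left(1,-3 \right)} - 39 = \left(- 4 \left(-1\right)^{2} - 1\right) 2 \left(-3\right) \frac{1}{-3 + 2 \cdot 1} - 39 = \left(\left(-4\right) 1 - 1\right) 2 \left(-3\right) \frac{1}{-3 + 2} - 39 = \left(-4 - 1\right) 2 \left(-3\right) \frac{1}{-1} - 39 = - 5 \cdot 2 \left(-3\right) \left(-1\right) - 39 = \left(-5\right) 6 - 39 = -30 - 39 = -69$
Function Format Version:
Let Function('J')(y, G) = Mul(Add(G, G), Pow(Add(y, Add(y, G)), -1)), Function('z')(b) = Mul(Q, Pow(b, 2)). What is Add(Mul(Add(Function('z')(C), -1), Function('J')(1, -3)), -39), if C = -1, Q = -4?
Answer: -69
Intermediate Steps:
Function('z')(b) = Mul(-4, Pow(b, 2))
Function('J')(y, G) = Mul(2, G, Pow(Add(G, Mul(2, y)), -1)) (Function('J')(y, G) = Mul(Mul(2, G), Pow(Add(y, Add(G, y)), -1)) = Mul(Mul(2, G), Pow(Add(G, Mul(2, y)), -1)) = Mul(2, G, Pow(Add(G, Mul(2, y)), -1)))
Add(Mul(Add(Function('z')(C), -1), Function('J')(1, -3)), -39) = Add(Mul(Add(Mul(-4, Pow(-1, 2)), -1), Mul(2, -3, Pow(Add(-3, Mul(2, 1)), -1))), -39) = Add(Mul(Add(Mul(-4, 1), -1), Mul(2, -3, Pow(Add(-3, 2), -1))), -39) = Add(Mul(Add(-4, -1), Mul(2, -3, Pow(-1, -1))), -39) = Add(Mul(-5, Mul(2, -3, -1)), -39) = Add(Mul(-5, 6), -39) = Add(-30, -39) = -69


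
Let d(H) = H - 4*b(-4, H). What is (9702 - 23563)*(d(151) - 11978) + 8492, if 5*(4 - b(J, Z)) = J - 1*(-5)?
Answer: 820766131/5 ≈ 1.6415e+8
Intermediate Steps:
b(J, Z) = 3 - J/5 (b(J, Z) = 4 - (J - 1*(-5))/5 = 4 - (J + 5)/5 = 4 - (5 + J)/5 = 4 + (-1 - J/5) = 3 - J/5)
d(H) = -76/5 + H (d(H) = H - 4*(3 - ⅕*(-4)) = H - 4*(3 + ⅘) = H - 4*19/5 = H - 76/5 = -76/5 + H)
(9702 - 23563)*(d(151) - 11978) + 8492 = (9702 - 23563)*((-76/5 + 151) - 11978) + 8492 = -13861*(679/5 - 11978) + 8492 = -13861*(-59211/5) + 8492 = 820723671/5 + 8492 = 820766131/5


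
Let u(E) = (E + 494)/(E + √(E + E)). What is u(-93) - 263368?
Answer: -25020361/95 - 401*I*√186/8835 ≈ -2.6337e+5 - 0.61901*I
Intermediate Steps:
u(E) = (494 + E)/(E + √2*√E) (u(E) = (494 + E)/(E + √(2*E)) = (494 + E)/(E + √2*√E))
u(-93) - 263368 = (494 - 93)/(-93 + √2*√(-93)) - 263368 = 401/(-93 + √2*(I*√93)) - 263368 = 401/(-93 + I*√186) - 263368 = -263368 + 401/(-93 + I*√186)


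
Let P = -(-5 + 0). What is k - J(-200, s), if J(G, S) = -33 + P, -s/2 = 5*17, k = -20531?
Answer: -20503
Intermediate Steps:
s = -170 (s = -10*17 = -2*85 = -170)
P = 5 (P = -1*(-5) = 5)
J(G, S) = -28 (J(G, S) = -33 + 5 = -28)
k - J(-200, s) = -20531 - 1*(-28) = -20531 + 28 = -20503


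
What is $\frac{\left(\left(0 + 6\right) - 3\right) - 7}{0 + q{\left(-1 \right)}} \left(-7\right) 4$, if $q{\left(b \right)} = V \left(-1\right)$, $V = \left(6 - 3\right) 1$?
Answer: $- \frac{112}{3} \approx -37.333$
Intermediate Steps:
$V = 3$ ($V = 3 \cdot 1 = 3$)
$q{\left(b \right)} = -3$ ($q{\left(b \right)} = 3 \left(-1\right) = -3$)
$\frac{\left(\left(0 + 6\right) - 3\right) - 7}{0 + q{\left(-1 \right)}} \left(-7\right) 4 = \frac{\left(\left(0 + 6\right) - 3\right) - 7}{0 - 3} \left(-7\right) 4 = \frac{\left(6 - 3\right) - 7}{-3} \left(-7\right) 4 = \left(3 - 7\right) \left(- \frac{1}{3}\right) \left(-7\right) 4 = \left(-4\right) \left(- \frac{1}{3}\right) \left(-7\right) 4 = \frac{4}{3} \left(-7\right) 4 = \left(- \frac{28}{3}\right) 4 = - \frac{112}{3}$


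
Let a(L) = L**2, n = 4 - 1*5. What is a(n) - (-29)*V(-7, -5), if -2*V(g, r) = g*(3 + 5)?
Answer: 813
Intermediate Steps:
V(g, r) = -4*g (V(g, r) = -g*(3 + 5)/2 = -g*8/2 = -4*g)
n = -1 (n = 4 - 5 = -1)
a(n) - (-29)*V(-7, -5) = (-1)**2 - (-29)*(-4*(-7)) = 1 - (-29)*28 = 1 - 29*(-28) = 1 + 812 = 813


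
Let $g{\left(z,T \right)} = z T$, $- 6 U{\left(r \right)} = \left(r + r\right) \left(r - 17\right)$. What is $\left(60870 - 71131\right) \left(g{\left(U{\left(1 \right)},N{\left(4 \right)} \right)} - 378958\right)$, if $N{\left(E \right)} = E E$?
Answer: $\frac{11662837298}{3} \approx 3.8876 \cdot 10^{9}$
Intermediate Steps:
$N{\left(E \right)} = E^{2}$
$U{\left(r \right)} = - \frac{r \left(-17 + r\right)}{3}$ ($U{\left(r \right)} = - \frac{\left(r + r\right) \left(r - 17\right)}{6} = - \frac{2 r \left(-17 + r\right)}{6} = - \frac{r \left(-17 + r\right)}{3}$)
$g{\left(z,T \right)} = T z$
$\left(60870 - 71131\right) \left(g{\left(U{\left(1 \right)},N{\left(4 \right)} \right)} - 378958\right) = \left(60870 - 71131\right) \left(4^{2} \cdot \frac{1}{3} \cdot 1 \left(17 - 1\right) - 378958\right) = - 10261 \left(16 \cdot \frac{1}{3} \cdot 1 \left(17 - 1\right) - 378958\right) = - 10261 \left(16 \cdot \frac{1}{3} \cdot 1 \cdot 16 - 378958\right) = - 10261 \left(16 \cdot \frac{16}{3} - 378958\right) = - 10261 \left(\frac{256}{3} - 378958\right) = \left(-10261\right) \left(- \frac{1136618}{3}\right) = \frac{11662837298}{3}$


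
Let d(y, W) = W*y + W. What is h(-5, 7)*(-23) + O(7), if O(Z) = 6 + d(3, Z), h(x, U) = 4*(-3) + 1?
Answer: 287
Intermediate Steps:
h(x, U) = -11 (h(x, U) = -12 + 1 = -11)
d(y, W) = W + W*y
O(Z) = 6 + 4*Z (O(Z) = 6 + Z*(1 + 3) = 6 + Z*4 = 6 + 4*Z)
h(-5, 7)*(-23) + O(7) = -11*(-23) + (6 + 4*7) = 253 + (6 + 28) = 253 + 34 = 287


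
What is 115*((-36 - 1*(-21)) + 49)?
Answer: 3910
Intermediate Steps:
115*((-36 - 1*(-21)) + 49) = 115*((-36 + 21) + 49) = 115*(-15 + 49) = 115*34 = 3910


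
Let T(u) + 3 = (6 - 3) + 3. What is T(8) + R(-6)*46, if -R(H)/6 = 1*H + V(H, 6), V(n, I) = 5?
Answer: 279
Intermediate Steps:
T(u) = 3 (T(u) = -3 + ((6 - 3) + 3) = -3 + (3 + 3) = -3 + 6 = 3)
R(H) = -30 - 6*H (R(H) = -6*(1*H + 5) = -6*(H + 5) = -6*(5 + H) = -30 - 6*H)
T(8) + R(-6)*46 = 3 + (-30 - 6*(-6))*46 = 3 + (-30 + 36)*46 = 3 + 6*46 = 3 + 276 = 279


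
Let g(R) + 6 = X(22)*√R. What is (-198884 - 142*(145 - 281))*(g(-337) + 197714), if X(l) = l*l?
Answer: -35502820976 - 86912848*I*√337 ≈ -3.5503e+10 - 1.5955e+9*I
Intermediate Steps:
X(l) = l²
g(R) = -6 + 484*√R (g(R) = -6 + 22²*√R = -6 + 484*√R)
(-198884 - 142*(145 - 281))*(g(-337) + 197714) = (-198884 - 142*(145 - 281))*((-6 + 484*√(-337)) + 197714) = (-198884 - 142*(-136))*((-6 + 484*(I*√337)) + 197714) = (-198884 + 19312)*((-6 + 484*I*√337) + 197714) = -179572*(197708 + 484*I*√337) = -35502820976 - 86912848*I*√337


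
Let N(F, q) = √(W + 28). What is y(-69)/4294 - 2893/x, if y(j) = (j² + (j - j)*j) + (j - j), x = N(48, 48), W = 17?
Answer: 4761/4294 - 2893*√5/15 ≈ -430.15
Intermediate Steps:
N(F, q) = 3*√5 (N(F, q) = √(17 + 28) = √45 = 3*√5)
x = 3*√5 ≈ 6.7082
y(j) = j² (y(j) = (j² + 0*j) + 0 = (j² + 0) + 0 = j² + 0 = j²)
y(-69)/4294 - 2893/x = (-69)²/4294 - 2893*√5/15 = 4761*(1/4294) - 2893*√5/15 = 4761/4294 - 2893*√5/15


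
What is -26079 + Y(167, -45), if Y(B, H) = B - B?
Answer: -26079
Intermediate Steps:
Y(B, H) = 0
-26079 + Y(167, -45) = -26079 + 0 = -26079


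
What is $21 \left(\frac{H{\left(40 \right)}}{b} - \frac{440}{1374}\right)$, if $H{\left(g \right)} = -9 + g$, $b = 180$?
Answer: $- \frac{42707}{13740} \approx -3.1082$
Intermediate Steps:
$21 \left(\frac{H{\left(40 \right)}}{b} - \frac{440}{1374}\right) = 21 \left(\frac{-9 + 40}{180} - \frac{440}{1374}\right) = 21 \left(31 \cdot \frac{1}{180} - \frac{220}{687}\right) = 21 \left(\frac{31}{180} - \frac{220}{687}\right) = 21 \left(- \frac{6101}{41220}\right) = - \frac{42707}{13740}$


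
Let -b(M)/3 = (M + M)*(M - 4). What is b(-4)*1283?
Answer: -246336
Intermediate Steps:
b(M) = -6*M*(-4 + M) (b(M) = -3*(M + M)*(M - 4) = -3*2*M*(-4 + M) = -6*M*(-4 + M))
b(-4)*1283 = (6*(-4)*(4 - 1*(-4)))*1283 = (6*(-4)*(4 + 4))*1283 = (6*(-4)*8)*1283 = -192*1283 = -246336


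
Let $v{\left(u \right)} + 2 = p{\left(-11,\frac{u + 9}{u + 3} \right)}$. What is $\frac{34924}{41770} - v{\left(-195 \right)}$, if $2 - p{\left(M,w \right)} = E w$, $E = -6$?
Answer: $- \frac{1662913}{334160} \approx -4.9764$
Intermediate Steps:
$p{\left(M,w \right)} = 2 + 6 w$ ($p{\left(M,w \right)} = 2 - - 6 w = 2 + 6 w$)
$v{\left(u \right)} = \frac{6 \left(9 + u\right)}{3 + u}$ ($v{\left(u \right)} = -2 + \left(2 + 6 \frac{u + 9}{u + 3}\right) = -2 + \left(2 + 6 \frac{9 + u}{3 + u}\right) = -2 + \left(2 + \frac{6 \left(9 + u\right)}{3 + u}\right) = \frac{6 \left(9 + u\right)}{3 + u}$)
$\frac{34924}{41770} - v{\left(-195 \right)} = \frac{34924}{41770} - \frac{6 \left(9 - 195\right)}{3 - 195} = 34924 \cdot \frac{1}{41770} - 6 \frac{1}{-192} \left(-186\right) = \frac{17462}{20885} - 6 \left(- \frac{1}{192}\right) \left(-186\right) = \frac{17462}{20885} - \frac{93}{16} = - \frac{1662913}{334160}$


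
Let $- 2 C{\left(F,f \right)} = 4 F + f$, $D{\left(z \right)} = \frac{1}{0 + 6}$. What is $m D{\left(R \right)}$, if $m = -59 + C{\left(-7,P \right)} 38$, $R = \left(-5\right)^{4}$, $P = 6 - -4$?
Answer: $\frac{283}{6} \approx 47.167$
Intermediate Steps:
$P = 10$ ($P = 6 + 4 = 10$)
$R = 625$
$D{\left(z \right)} = \frac{1}{6}$
$C{\left(F,f \right)} = - 2 F - \frac{f}{2}$ ($C{\left(F,f \right)} = - \frac{4 F + f}{2} = - \frac{f + 4 F}{2} = - 2 F - \frac{f}{2}$)
$m = 283$ ($m = -59 + \left(\left(-2\right) \left(-7\right) - 5\right) 38 = -59 + \left(14 - 5\right) 38 = -59 + 9 \cdot 38 = -59 + 342 = 283$)
$m D{\left(R \right)} = 283 \cdot \frac{1}{6} = \frac{283}{6}$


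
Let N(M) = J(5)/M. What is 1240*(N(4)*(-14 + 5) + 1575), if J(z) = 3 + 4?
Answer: 1933470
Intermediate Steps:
J(z) = 7
N(M) = 7/M
1240*(N(4)*(-14 + 5) + 1575) = 1240*((7/4)*(-14 + 5) + 1575) = 1240*((7*(1/4))*(-9) + 1575) = 1240*((7/4)*(-9) + 1575) = 1240*(-63/4 + 1575) = 1240*(6237/4) = 1933470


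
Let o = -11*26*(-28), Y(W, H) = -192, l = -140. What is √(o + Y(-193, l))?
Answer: 2*√1954 ≈ 88.408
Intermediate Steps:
o = 8008 (o = -286*(-28) = 8008)
√(o + Y(-193, l)) = √(8008 - 192) = √7816 = 2*√1954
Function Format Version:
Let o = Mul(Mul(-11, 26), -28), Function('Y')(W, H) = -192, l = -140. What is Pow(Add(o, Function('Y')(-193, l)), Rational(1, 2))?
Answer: Mul(2, Pow(1954, Rational(1, 2))) ≈ 88.408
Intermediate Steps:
o = 8008 (o = Mul(-286, -28) = 8008)
Pow(Add(o, Function('Y')(-193, l)), Rational(1, 2)) = Pow(Add(8008, -192), Rational(1, 2)) = Pow(7816, Rational(1, 2)) = Mul(2, Pow(1954, Rational(1, 2)))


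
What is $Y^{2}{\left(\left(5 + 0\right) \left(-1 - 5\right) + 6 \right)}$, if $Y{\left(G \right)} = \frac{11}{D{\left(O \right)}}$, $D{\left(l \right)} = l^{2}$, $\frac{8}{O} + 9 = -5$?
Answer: $\frac{290521}{256} \approx 1134.8$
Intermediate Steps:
$O = - \frac{4}{7}$ ($O = \frac{8}{-9 - 5} = \frac{8}{-14} = 8 \left(- \frac{1}{14}\right) = - \frac{4}{7} \approx -0.57143$)
$Y{\left(G \right)} = \frac{539}{16}$ ($Y{\left(G \right)} = \frac{11}{\left(- \frac{4}{7}\right)^{2}} = \frac{11}{\frac{16}{49}} = 11 \cdot \frac{49}{16} = \frac{539}{16}$)
$Y^{2}{\left(\left(5 + 0\right) \left(-1 - 5\right) + 6 \right)} = \left(\frac{539}{16}\right)^{2} = \frac{290521}{256}$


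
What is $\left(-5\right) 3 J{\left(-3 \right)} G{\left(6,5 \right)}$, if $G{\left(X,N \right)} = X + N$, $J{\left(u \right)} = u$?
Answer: $495$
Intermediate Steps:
$G{\left(X,N \right)} = N + X$
$\left(-5\right) 3 J{\left(-3 \right)} G{\left(6,5 \right)} = \left(-5\right) 3 \left(-3\right) \left(5 + 6\right) = \left(-15\right) \left(-3\right) 11 = 45 \cdot 11 = 495$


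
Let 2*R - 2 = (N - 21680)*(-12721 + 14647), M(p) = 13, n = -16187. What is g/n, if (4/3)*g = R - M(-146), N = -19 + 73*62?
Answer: 49612833/64748 ≈ 766.25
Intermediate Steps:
N = 4507 (N = -19 + 4526 = 4507)
R = -16537598 (R = 1 + ((4507 - 21680)*(-12721 + 14647))/2 = 1 + (-17173*1926)/2 = 1 + (1/2)*(-33075198) = 1 - 16537599 = -16537598)
g = -49612833/4 (g = 3*(-16537598 - 1*13)/4 = 3*(-16537598 - 13)/4 = (3/4)*(-16537611) = -49612833/4 ≈ -1.2403e+7)
g/n = -49612833/4/(-16187) = -49612833/4*(-1/16187) = 49612833/64748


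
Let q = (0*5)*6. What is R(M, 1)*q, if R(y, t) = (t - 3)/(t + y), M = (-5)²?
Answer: 0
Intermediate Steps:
M = 25
R(y, t) = (-3 + t)/(t + y)
q = 0 (q = 0*6 = 0)
R(M, 1)*q = ((-3 + 1)/(1 + 25))*0 = (-2/26)*0 = ((1/26)*(-2))*0 = -1/13*0 = 0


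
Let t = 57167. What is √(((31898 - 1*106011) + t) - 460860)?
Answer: I*√477806 ≈ 691.24*I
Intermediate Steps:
√(((31898 - 1*106011) + t) - 460860) = √(((31898 - 1*106011) + 57167) - 460860) = √(((31898 - 106011) + 57167) - 460860) = √((-74113 + 57167) - 460860) = √(-16946 - 460860) = √(-477806) = I*√477806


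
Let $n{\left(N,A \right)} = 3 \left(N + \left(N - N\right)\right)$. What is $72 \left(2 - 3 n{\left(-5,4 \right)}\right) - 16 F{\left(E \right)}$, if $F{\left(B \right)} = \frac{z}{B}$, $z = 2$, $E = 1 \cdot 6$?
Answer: $\frac{10136}{3} \approx 3378.7$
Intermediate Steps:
$E = 6$
$n{\left(N,A \right)} = 3 N$ ($n{\left(N,A \right)} = 3 \left(N + 0\right) = 3 N$)
$F{\left(B \right)} = \frac{2}{B}$
$72 \left(2 - 3 n{\left(-5,4 \right)}\right) - 16 F{\left(E \right)} = 72 \left(2 - 3 \cdot 3 \left(-5\right)\right) - 16 \cdot \frac{2}{6} = 72 \left(2 - -45\right) - 16 \cdot 2 \cdot \frac{1}{6} = 72 \left(2 + 45\right) - \frac{16}{3} = 72 \cdot 47 - \frac{16}{3} = 3384 - \frac{16}{3} = \frac{10136}{3}$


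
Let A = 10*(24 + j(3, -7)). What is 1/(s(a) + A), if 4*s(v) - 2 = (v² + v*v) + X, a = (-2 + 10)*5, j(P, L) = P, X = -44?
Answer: 2/2119 ≈ 0.00094384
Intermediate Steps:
a = 40 (a = 8*5 = 40)
s(v) = -21/2 + v²/2 (s(v) = ½ + ((v² + v*v) - 44)/4 = ½ + ((v² + v²) - 44)/4 = ½ + (2*v² - 44)/4 = ½ + (-44 + 2*v²)/4 = ½ + (-11 + v²/2) = -21/2 + v²/2)
A = 270 (A = 10*(24 + 3) = 10*27 = 270)
1/(s(a) + A) = 1/((-21/2 + (½)*40²) + 270) = 1/((-21/2 + (½)*1600) + 270) = 1/((-21/2 + 800) + 270) = 1/(1579/2 + 270) = 1/(2119/2) = 2/2119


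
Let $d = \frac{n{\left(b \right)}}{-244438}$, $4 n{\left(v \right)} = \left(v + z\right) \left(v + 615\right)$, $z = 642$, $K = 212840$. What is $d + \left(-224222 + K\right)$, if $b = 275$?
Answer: $- \frac{5564794697}{488876} \approx -11383.0$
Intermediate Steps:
$n{\left(v \right)} = \frac{\left(615 + v\right) \left(642 + v\right)}{4}$ ($n{\left(v \right)} = \frac{\left(v + 642\right) \left(v + 615\right)}{4} = \frac{\left(642 + v\right) \left(615 + v\right)}{4} = \frac{\left(615 + v\right) \left(642 + v\right)}{4}$)
$d = - \frac{408065}{488876}$ ($d = \frac{\frac{197415}{2} + \frac{275^{2}}{4} + \frac{1257}{4} \cdot 275}{-244438} = \left(\frac{197415}{2} + \frac{1}{4} \cdot 75625 + \frac{345675}{4}\right) \left(- \frac{1}{244438}\right) = \left(\frac{197415}{2} + \frac{75625}{4} + \frac{345675}{4}\right) \left(- \frac{1}{244438}\right) = \frac{408065}{2} \left(- \frac{1}{244438}\right) = - \frac{408065}{488876} \approx -0.8347$)
$d + \left(-224222 + K\right) = - \frac{408065}{488876} + \left(-224222 + 212840\right) = - \frac{408065}{488876} - 11382 = - \frac{5564794697}{488876}$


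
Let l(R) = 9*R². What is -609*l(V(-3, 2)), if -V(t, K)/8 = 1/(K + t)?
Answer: -350784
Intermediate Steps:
V(t, K) = -8/(K + t)
-609*l(V(-3, 2)) = -5481*(-8/(2 - 3))² = -5481*(-8/(-1))² = -5481*(-8*(-1))² = -5481*8² = -5481*64 = -609*576 = -350784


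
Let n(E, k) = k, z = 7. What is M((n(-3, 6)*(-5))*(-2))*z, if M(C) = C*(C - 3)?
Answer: 23940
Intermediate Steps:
M(C) = C*(-3 + C)
M((n(-3, 6)*(-5))*(-2))*z = (((6*(-5))*(-2))*(-3 + (6*(-5))*(-2)))*7 = ((-30*(-2))*(-3 - 30*(-2)))*7 = (60*(-3 + 60))*7 = (60*57)*7 = 3420*7 = 23940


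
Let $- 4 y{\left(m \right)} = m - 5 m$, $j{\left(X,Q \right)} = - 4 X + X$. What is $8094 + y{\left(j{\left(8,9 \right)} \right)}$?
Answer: $8070$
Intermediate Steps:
$j{\left(X,Q \right)} = - 3 X$
$y{\left(m \right)} = m$ ($y{\left(m \right)} = - \frac{m - 5 m}{4} = - \frac{\left(-4\right) m}{4} = m$)
$8094 + y{\left(j{\left(8,9 \right)} \right)} = 8094 - 24 = 8070$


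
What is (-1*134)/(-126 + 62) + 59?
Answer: 1955/32 ≈ 61.094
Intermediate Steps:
(-1*134)/(-126 + 62) + 59 = -134/(-64) + 59 = -134*(-1/64) + 59 = 67/32 + 59 = 1955/32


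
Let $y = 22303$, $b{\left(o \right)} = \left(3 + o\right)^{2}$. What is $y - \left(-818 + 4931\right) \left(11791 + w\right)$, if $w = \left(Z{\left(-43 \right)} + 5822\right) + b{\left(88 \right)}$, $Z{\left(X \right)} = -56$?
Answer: $-106249391$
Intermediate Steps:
$w = 14047$ ($w = \left(-56 + 5822\right) + \left(3 + 88\right)^{2} = 5766 + 91^{2} = 5766 + 8281 = 14047$)
$y - \left(-818 + 4931\right) \left(11791 + w\right) = 22303 - \left(-818 + 4931\right) \left(11791 + 14047\right) = 22303 - 4113 \cdot 25838 = 22303 - 106271694 = -106249391$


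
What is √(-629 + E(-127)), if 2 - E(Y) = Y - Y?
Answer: I*√627 ≈ 25.04*I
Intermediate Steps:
E(Y) = 2 (E(Y) = 2 - (Y - Y) = 2 - 1*0 = 2 + 0 = 2)
√(-629 + E(-127)) = √(-629 + 2) = √(-627) = I*√627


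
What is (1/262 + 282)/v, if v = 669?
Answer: 73885/175278 ≈ 0.42153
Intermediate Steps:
(1/262 + 282)/v = (1/262 + 282)/669 = (1/262 + 282)*(1/669) = (73885/262)*(1/669) = 73885/175278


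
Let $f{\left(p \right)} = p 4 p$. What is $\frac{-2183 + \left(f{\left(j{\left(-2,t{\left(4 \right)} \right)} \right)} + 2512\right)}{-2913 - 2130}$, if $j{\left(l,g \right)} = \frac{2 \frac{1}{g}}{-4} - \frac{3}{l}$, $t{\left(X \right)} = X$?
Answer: $- \frac{1795}{26896} \approx -0.066739$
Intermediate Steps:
$j{\left(l,g \right)} = - \frac{3}{l} - \frac{1}{2 g}$ ($j{\left(l,g \right)} = \frac{2}{g} \left(- \frac{1}{4}\right) - \frac{3}{l} = - \frac{1}{2 g} - \frac{3}{l} = - \frac{3}{l} - \frac{1}{2 g}$)
$f{\left(p \right)} = 4 p^{2}$ ($f{\left(p \right)} = 4 p p = 4 p^{2}$)
$\frac{-2183 + \left(f{\left(j{\left(-2,t{\left(4 \right)} \right)} \right)} + 2512\right)}{-2913 - 2130} = \frac{-2183 + \left(4 \left(- \frac{3}{-2} - \frac{1}{2 \cdot 4}\right)^{2} + 2512\right)}{-2913 - 2130} = \frac{-2183 + \left(4 \left(\left(-3\right) \left(- \frac{1}{2}\right) - \frac{1}{8}\right)^{2} + 2512\right)}{-5043} = \left(-2183 + \left(4 \left(\frac{3}{2} - \frac{1}{8}\right)^{2} + 2512\right)\right) \left(- \frac{1}{5043}\right) = \left(-2183 + \left(4 \left(\frac{11}{8}\right)^{2} + 2512\right)\right) \left(- \frac{1}{5043}\right) = \left(-2183 + \left(4 \cdot \frac{121}{64} + 2512\right)\right) \left(- \frac{1}{5043}\right) = \left(-2183 + \left(\frac{121}{16} + 2512\right)\right) \left(- \frac{1}{5043}\right) = \left(-2183 + \frac{40313}{16}\right) \left(- \frac{1}{5043}\right) = \frac{5385}{16} \left(- \frac{1}{5043}\right) = - \frac{1795}{26896}$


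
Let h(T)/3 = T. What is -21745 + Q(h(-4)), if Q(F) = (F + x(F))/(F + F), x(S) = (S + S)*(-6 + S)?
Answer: -43525/2 ≈ -21763.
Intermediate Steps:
h(T) = 3*T
x(S) = 2*S*(-6 + S) (x(S) = (2*S)*(-6 + S) = 2*S*(-6 + S))
Q(F) = (F + 2*F*(-6 + F))/(2*F) (Q(F) = (F + 2*F*(-6 + F))/(F + F) = (F + 2*F*(-6 + F))/((2*F)) = (F + 2*F*(-6 + F))*(1/(2*F)) = (F + 2*F*(-6 + F))/(2*F))
-21745 + Q(h(-4)) = -21745 + (-11/2 + 3*(-4)) = -21745 + (-11/2 - 12) = -21745 - 35/2 = -43525/2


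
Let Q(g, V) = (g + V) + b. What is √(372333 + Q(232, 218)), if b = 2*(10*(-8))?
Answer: √372623 ≈ 610.43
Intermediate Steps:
b = -160 (b = 2*(-80) = -160)
Q(g, V) = -160 + V + g (Q(g, V) = (g + V) - 160 = (V + g) - 160 = -160 + V + g)
√(372333 + Q(232, 218)) = √(372333 + (-160 + 218 + 232)) = √(372333 + 290) = √372623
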